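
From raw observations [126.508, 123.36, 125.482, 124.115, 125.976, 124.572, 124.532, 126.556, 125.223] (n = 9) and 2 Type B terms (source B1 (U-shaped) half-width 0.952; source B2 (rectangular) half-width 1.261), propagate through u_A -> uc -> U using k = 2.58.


mean = (126.508 + 123.36 + 125.482 + 124.115 + 125.976 + 124.572 + 124.532 + 126.556 + 125.223) / 9 = 125.1471111
s = sqrt(sum((x - mean)^2)/(n-1)) = 1.0960205
u_A = s / sqrt(n) = 1.0960205 / sqrt(9) = 0.36534017
u_B1 = 0.952 / sqrt(2) = 0.67316566
u_B2 = 1.261 / sqrt(3) = 0.72803869
uc = sqrt(0.36534017^2 + 0.67316566^2 + 0.72803869^2) = 1.0567241
U = k * uc = 2.58 * 1.0567241
U = 2.7263

2.7263


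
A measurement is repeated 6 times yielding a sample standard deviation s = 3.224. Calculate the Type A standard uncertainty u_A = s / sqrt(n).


u_A = s / sqrt(n)
u_A = 3.224 / sqrt(6)
u_A = 3.224 / 2.4494897
u_A = 1.3162

1.3162


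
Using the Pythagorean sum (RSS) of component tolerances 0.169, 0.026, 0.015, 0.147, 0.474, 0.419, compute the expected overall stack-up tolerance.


RSS = sqrt(0.169^2 + 0.026^2 + 0.015^2 + 0.147^2 + 0.474^2 + 0.419^2)
= sqrt(0.451308)
= 0.6718

0.6718


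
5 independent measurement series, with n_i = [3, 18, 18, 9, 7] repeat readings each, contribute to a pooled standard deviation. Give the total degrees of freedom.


nu = sum_i (n_i - 1)
nu = ((3 - 1) + (18 - 1) + (18 - 1) + (9 - 1) + (7 - 1))
nu = 2 + 17 + 17 + 8 + 6
nu = 50

50


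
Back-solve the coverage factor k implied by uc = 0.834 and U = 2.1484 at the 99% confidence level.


k = U / uc
k = 2.1484 / 0.834
k = 2.576

2.576


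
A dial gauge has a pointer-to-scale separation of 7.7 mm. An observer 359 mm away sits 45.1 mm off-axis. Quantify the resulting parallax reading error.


error = h * offset / d
= 7.7 * 45.1 / 359
= 0.9673

0.9673


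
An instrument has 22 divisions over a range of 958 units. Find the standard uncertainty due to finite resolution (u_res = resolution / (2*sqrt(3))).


resolution = range / divisions
resolution = 958 / 22 = 43.545455
u_res = resolution / (2*sqrt(3))
u_res = 43.545455 / 3.4641016
u_res = 12.5705

12.5705


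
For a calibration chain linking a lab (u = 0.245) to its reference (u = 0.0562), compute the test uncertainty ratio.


TUR = u_lab / u_ref
= 0.245 / 0.0562
= 4.3594

4.3594


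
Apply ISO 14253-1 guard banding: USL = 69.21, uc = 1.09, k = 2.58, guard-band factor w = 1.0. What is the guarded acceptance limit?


U = k * uc = 2.58 * 1.09 = 2.8122
guard band g = w * U = 1.0 * 2.8122 = 2.8122
AL = USL - g = 69.21 - 2.8122
AL = 66.3978

66.3978


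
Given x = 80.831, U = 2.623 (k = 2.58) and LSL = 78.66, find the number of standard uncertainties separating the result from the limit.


u = U / k = 2.623 / 2.58 = 1.0166667
margin = |LSL - x| = |78.66 - 80.831| = 2.171
z = margin / u = 2.171 / 1.0166667
z = 2.1354

2.1354


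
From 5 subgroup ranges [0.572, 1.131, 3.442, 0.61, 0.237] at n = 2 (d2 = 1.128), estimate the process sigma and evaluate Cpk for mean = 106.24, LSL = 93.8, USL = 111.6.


R_bar = (0.572 + 1.131 + 3.442 + 0.61 + 0.237) / 5 = 1.1984
sigma = R_bar / d2 = 1.1984 / 1.128 = 1.0624113
Cp = (USL - LSL)/(6*sigma) = (111.6 - 93.8)/(6*1.0624113) = 2.7924
Cpu = (111.6 - 106.24)/(3*1.0624113) = 1.6817
Cpl = (106.24 - 93.8)/(3*1.0624113) = 3.9031
Cpk = min(Cpu, Cpl) = 1.6817

1.6817


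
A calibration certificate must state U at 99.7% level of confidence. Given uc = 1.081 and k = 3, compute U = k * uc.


U = k * uc
U = 3 * 1.081
U = 3.2430

3.2430


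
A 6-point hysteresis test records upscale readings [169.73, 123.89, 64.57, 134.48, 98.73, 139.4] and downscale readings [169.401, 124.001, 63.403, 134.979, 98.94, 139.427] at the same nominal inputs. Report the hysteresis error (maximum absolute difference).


|169.73 - 169.401| = 0.3290
|123.89 - 124.001| = 0.1110
|64.57 - 63.403| = 1.1670
|134.48 - 134.979| = 0.4990
|98.73 - 98.94| = 0.2100
|139.4 - 139.427| = 0.0270
hysteresis = max(diffs) = 1.1670

1.1670


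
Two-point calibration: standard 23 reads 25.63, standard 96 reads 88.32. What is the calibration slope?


slope = (y2 - y1) / (x2 - x1)
= (88.32 - 25.63) / (96 - 23)
= 62.6900 / 73
= 0.8588

0.8588


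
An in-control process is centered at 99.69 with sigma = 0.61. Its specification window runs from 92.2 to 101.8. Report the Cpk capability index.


Cpu = (USL - mean) / (3*sigma) = (101.8 - 99.69) / (3*0.61) = 1.1530
Cpl = (mean - LSL) / (3*sigma) = (99.69 - 92.2) / (3*0.61) = 4.0929
Cpk = min(Cpu, Cpl) = 1.1530

1.1530


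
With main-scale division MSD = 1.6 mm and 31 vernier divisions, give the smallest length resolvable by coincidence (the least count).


LC = MSD / n_div
= 1.6 / 31
= 0.0516

0.0516


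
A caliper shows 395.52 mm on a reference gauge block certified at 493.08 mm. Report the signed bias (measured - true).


Systematic error = measured - true
= 395.52 - 493.08
= -97.5600

-97.5600


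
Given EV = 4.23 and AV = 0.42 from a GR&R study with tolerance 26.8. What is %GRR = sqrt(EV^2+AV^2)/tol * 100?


GRR = sqrt(EV^2 + AV^2) = sqrt(4.23^2 + 0.42^2) = 4.2507999
%GRR = GRR / tol * 100 = 4.2507999 / 26.8 * 100
%GRR = 15.8612

15.8612


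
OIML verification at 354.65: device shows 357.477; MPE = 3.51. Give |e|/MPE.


e = indication - reference = 357.477 - 354.65 = 2.8270
|e| = 2.8270
ratio = |e| / MPE = 2.8270 / 3.51
ratio = 0.8054

0.8054


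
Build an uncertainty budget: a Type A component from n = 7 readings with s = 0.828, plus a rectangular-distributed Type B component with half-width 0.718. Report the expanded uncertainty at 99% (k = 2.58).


u_A = s / sqrt(n) = 0.828 / sqrt(7) = 0.31295458
u_B = half_width / sqrt(3) = 0.718 / sqrt(3) = 0.41453749
uc = sqrt(u_A^2 + u_B^2) = sqrt(0.31295458^2 + 0.41453749^2) = 0.51940533
U = k * uc = 2.58 * 0.51940533
U = 1.3401

1.3401


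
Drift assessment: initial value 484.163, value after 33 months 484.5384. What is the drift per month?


rate = (v2 - v1) / months
= (484.5384 - 484.163) / 33
= 0.3754 / 33
= 0.0114

0.0114


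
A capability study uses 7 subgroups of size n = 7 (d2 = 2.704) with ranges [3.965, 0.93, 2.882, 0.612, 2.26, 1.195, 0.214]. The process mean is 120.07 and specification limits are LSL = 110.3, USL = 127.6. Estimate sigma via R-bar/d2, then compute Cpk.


R_bar = (3.965 + 0.93 + 2.882 + 0.612 + 2.26 + 1.195 + 0.214) / 7 = 1.7225714
sigma = R_bar / d2 = 1.7225714 / 2.704 = 0.63704564
Cp = (USL - LSL)/(6*sigma) = (127.6 - 110.3)/(6*0.63704564) = 4.5261
Cpu = (127.6 - 120.07)/(3*0.63704564) = 3.9401
Cpl = (120.07 - 110.3)/(3*0.63704564) = 5.1121
Cpk = min(Cpu, Cpl) = 3.9401

3.9401


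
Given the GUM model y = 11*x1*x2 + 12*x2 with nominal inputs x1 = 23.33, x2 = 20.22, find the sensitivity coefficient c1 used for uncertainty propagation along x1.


y = 11*x1*x2 + 12*x2
dy/dx1 = 11*x2
Evaluate at x2 = 20.22: c1 = 11 * 20.22
c1 = 222.4200

222.4200


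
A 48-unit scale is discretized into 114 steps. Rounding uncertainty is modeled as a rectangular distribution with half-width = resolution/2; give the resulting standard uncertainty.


resolution = range / divisions
resolution = 48 / 114 = 0.42105263
u_res = resolution / (2*sqrt(3))
u_res = 0.42105263 / 3.4641016
u_res = 0.1215

0.1215


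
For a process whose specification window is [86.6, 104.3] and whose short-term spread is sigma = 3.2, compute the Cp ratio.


Cp = (USL - LSL) / (6 * sigma)
= (104.3 - 86.6) / (6 * 3.2)
= 17.7000 / 19.2000
= 0.9219

0.9219


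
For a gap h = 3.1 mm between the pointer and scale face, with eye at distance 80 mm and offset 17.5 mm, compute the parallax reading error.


error = h * offset / d
= 3.1 * 17.5 / 80
= 0.6781

0.6781


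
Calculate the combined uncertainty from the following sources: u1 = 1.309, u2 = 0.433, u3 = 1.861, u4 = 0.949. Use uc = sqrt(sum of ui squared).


uc = sqrt(1.309^2 + 0.433^2 + 1.861^2 + 0.949^2)
uc = sqrt(6.264892)
uc = 2.5030

2.5030


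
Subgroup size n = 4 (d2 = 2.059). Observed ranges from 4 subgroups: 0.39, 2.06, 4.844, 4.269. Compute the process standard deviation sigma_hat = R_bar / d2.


R_bar = (0.39 + 2.06 + 4.844 + 4.269) / 4
R_bar = 11.563 / 4 = 2.89075
sigma_hat = R_bar / d2 = 2.89075 / 2.059 = 1.4040

1.4040


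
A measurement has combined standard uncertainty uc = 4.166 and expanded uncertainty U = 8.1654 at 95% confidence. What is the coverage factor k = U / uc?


k = U / uc
k = 8.1654 / 4.166
k = 1.96

1.96


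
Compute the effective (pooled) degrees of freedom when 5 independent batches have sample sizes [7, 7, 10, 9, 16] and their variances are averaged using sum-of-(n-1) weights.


nu = sum_i (n_i - 1)
nu = ((7 - 1) + (7 - 1) + (10 - 1) + (9 - 1) + (16 - 1))
nu = 6 + 6 + 9 + 8 + 15
nu = 44

44


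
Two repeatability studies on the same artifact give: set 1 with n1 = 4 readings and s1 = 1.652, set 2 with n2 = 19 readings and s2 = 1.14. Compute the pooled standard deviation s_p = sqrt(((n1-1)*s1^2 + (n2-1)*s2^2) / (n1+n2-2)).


s_p = sqrt(((n1-1)*s1^2 + (n2-1)*s2^2) / (n1+n2-2))
numerator = (4-1)*1.652^2 + (19-1)*1.14^2 = 8.187312 + 23.3928 = 31.580112
denominator = 4 + 19 - 2 = 21
s_p^2 = 31.580112 / 21 = 1.5038149
s_p = sqrt(1.5038149) = 1.2263

1.2263


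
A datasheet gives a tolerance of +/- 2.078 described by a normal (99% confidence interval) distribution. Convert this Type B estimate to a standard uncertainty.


u_B = half_width / 2.576
u_B = 2.078 / 2.576
u_B = 0.8067

0.8067


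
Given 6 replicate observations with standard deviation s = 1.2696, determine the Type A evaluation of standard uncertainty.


u_A = s / sqrt(n)
u_A = 1.2696 / sqrt(6)
u_A = 1.2696 / 2.4494897
u_A = 0.5183

0.5183


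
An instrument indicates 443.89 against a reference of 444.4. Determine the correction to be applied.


Correction = standard - reading
= 444.4 - 443.89
= 0.5100

0.5100


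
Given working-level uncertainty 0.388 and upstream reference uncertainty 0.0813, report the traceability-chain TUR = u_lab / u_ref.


TUR = u_lab / u_ref
= 0.388 / 0.0813
= 4.7724

4.7724


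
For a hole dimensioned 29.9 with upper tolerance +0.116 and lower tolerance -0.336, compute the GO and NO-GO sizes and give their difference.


GO = nominal - lower_tol (smallest hole = maximum material condition)
GO = 29.9 - 0.336 = 29.564
NO-GO = nominal + upper_tol (largest hole = least material condition)
NO-GO = 29.9 + 0.116 = 30.016
spread = NO-GO - GO = 30.016 - 29.564 = 0.4520

0.4520


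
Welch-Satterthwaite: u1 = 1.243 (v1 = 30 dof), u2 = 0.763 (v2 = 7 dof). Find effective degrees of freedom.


uc = sqrt(u1^2 + u2^2) = sqrt(1.243^2 + 0.763^2) = 1.4584985
v_eff = uc^4 / (u1^4/v1 + u2^4/v2)
= 1.4584985^4 / (1.243^4/30 + 0.763^4/7)
= 4.5250559 / 0.1279898
v_eff = 35.3548

35.3548


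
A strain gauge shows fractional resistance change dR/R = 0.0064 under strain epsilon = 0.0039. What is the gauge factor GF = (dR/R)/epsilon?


GF = (dR/R) / epsilon
= 0.0064 / 0.0039
= 1.6410

1.6410


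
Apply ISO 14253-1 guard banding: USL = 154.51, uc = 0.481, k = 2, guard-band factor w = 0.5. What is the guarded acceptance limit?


U = k * uc = 2 * 0.481 = 0.962
guard band g = w * U = 0.5 * 0.962 = 0.481
AL = USL - g = 154.51 - 0.481
AL = 154.0290

154.0290


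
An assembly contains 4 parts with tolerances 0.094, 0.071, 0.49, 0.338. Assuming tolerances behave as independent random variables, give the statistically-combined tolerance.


RSS = sqrt(0.094^2 + 0.071^2 + 0.49^2 + 0.338^2)
= sqrt(0.368221)
= 0.6068

0.6068


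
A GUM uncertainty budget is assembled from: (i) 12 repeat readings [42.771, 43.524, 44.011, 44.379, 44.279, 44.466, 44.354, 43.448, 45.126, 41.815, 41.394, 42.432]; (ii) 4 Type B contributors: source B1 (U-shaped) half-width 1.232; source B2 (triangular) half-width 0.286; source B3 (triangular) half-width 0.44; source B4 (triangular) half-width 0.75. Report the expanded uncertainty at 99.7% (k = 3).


mean = (42.771 + 43.524 + 44.011 + 44.379 + 44.279 + 44.466 + 44.354 + 43.448 + 45.126 + 41.815 + 41.394 + 42.432) / 12 = 43.49991667
s = sqrt(sum((x - mean)^2)/(n-1)) = 1.1637227
u_A = s / sqrt(n) = 1.1637227 / sqrt(12) = 0.33593781
u_B1 = 1.232 / sqrt(2) = 0.87115555
u_B2 = 0.286 / sqrt(6) = 0.11675901
u_B3 = 0.44 / sqrt(6) = 0.17962925
u_B4 = 0.75 / sqrt(6) = 0.30618622
uc = sqrt(0.33593781^2 + 0.87115555^2 + 0.11675901^2 + 0.17962925^2 + 0.30618622^2) = 1.0056916
U = k * uc = 3 * 1.0056916
U = 3.0171

3.0171


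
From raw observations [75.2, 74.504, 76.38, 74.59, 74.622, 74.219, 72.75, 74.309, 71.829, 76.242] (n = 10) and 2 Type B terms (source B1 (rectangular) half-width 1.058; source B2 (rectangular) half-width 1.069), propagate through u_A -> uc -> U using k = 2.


mean = (75.2 + 74.504 + 76.38 + 74.59 + 74.622 + 74.219 + 72.75 + 74.309 + 71.829 + 76.242) / 10 = 74.4645
s = sqrt(sum((x - mean)^2)/(n-1)) = 1.389706
u_A = s / sqrt(n) = 1.389706 / sqrt(10) = 0.43946362
u_B1 = 1.058 / sqrt(3) = 0.61083658
u_B2 = 1.069 / sqrt(3) = 0.61718744
uc = sqrt(0.43946362^2 + 0.61083658^2 + 0.61718744^2) = 0.97322656
U = k * uc = 2 * 0.97322656
U = 1.9465

1.9465


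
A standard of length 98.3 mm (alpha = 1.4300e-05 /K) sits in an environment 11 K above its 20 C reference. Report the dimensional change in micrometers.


dL = L * alpha * dT
= 98.3 * 1.4300e-05 * 11
= 0.0154626 mm
dL_um = 0.0154626 * 1000 = 15.4626 um

15.4626


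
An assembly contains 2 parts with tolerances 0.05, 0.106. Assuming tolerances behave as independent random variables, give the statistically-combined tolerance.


RSS = sqrt(0.05^2 + 0.106^2)
= sqrt(0.013736)
= 0.1172

0.1172


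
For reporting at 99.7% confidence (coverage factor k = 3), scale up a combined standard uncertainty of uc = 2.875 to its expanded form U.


U = k * uc
U = 3 * 2.875
U = 8.6250

8.6250


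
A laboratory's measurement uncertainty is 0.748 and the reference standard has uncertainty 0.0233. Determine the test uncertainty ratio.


TUR = u_lab / u_ref
= 0.748 / 0.0233
= 32.1030

32.1030


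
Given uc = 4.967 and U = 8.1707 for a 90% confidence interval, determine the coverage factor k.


k = U / uc
k = 8.1707 / 4.967
k = 1.645

1.645


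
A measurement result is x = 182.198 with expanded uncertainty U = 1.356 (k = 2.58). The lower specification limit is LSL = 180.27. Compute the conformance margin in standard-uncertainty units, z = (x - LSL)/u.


u = U / k = 1.356 / 2.58 = 0.5255814
margin = |LSL - x| = |180.27 - 182.198| = 1.928
z = margin / u = 1.928 / 0.5255814
z = 3.6683

3.6683


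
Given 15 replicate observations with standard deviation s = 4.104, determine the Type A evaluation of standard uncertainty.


u_A = s / sqrt(n)
u_A = 4.104 / sqrt(15)
u_A = 4.104 / 3.8729833
u_A = 1.0596

1.0596


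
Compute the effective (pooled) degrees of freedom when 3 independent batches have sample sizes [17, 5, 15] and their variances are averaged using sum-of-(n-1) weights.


nu = sum_i (n_i - 1)
nu = ((17 - 1) + (5 - 1) + (15 - 1))
nu = 16 + 4 + 14
nu = 34

34


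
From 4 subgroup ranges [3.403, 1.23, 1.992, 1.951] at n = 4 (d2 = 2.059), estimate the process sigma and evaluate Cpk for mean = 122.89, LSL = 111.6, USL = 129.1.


R_bar = (3.403 + 1.23 + 1.992 + 1.951) / 4 = 2.144
sigma = R_bar / d2 = 2.144 / 2.059 = 1.0412822
Cp = (USL - LSL)/(6*sigma) = (129.1 - 111.6)/(6*1.0412822) = 2.8010
Cpu = (129.1 - 122.89)/(3*1.0412822) = 1.9879
Cpl = (122.89 - 111.6)/(3*1.0412822) = 3.6141
Cpk = min(Cpu, Cpl) = 1.9879

1.9879


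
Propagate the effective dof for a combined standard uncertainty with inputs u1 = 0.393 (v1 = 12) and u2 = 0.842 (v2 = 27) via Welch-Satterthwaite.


uc = sqrt(u1^2 + u2^2) = sqrt(0.393^2 + 0.842^2) = 0.92920019
v_eff = uc^4 / (u1^4/v1 + u2^4/v2)
= 0.92920019^4 / (0.393^4/12 + 0.842^4/27)
= 0.745482 / 0.020603799
v_eff = 36.1818

36.1818


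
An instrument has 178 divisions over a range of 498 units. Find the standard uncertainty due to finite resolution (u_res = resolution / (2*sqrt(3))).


resolution = range / divisions
resolution = 498 / 178 = 2.7977528
u_res = resolution / (2*sqrt(3))
u_res = 2.7977528 / 3.4641016
u_res = 0.8076

0.8076


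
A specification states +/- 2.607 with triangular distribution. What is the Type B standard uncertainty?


u_B = half_width / sqrt(6)
u_B = 2.607 / 2.4494897
u_B = 1.0643

1.0643


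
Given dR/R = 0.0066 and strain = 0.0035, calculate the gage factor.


GF = (dR/R) / epsilon
= 0.0066 / 0.0035
= 1.8857

1.8857


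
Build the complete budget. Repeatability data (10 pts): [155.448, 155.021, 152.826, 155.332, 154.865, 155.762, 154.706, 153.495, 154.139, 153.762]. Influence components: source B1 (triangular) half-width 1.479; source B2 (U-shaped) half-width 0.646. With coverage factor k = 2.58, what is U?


mean = (155.448 + 155.021 + 152.826 + 155.332 + 154.865 + 155.762 + 154.706 + 153.495 + 154.139 + 153.762) / 10 = 154.5356
s = sqrt(sum((x - mean)^2)/(n-1)) = 0.94899165
u_A = s / sqrt(n) = 0.94899165 / sqrt(10) = 0.30009751
u_B1 = 1.479 / sqrt(6) = 0.60379922
u_B2 = 0.646 / sqrt(2) = 0.45679098
uc = sqrt(0.30009751^2 + 0.60379922^2 + 0.45679098^2) = 0.81442619
U = k * uc = 2.58 * 0.81442619
U = 2.1012

2.1012


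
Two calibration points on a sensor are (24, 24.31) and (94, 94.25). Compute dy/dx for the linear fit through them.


slope = (y2 - y1) / (x2 - x1)
= (94.25 - 24.31) / (94 - 24)
= 69.9400 / 70
= 0.9991

0.9991


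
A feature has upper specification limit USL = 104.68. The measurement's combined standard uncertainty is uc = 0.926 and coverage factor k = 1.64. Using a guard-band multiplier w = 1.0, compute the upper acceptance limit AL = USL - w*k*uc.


U = k * uc = 1.64 * 0.926 = 1.51864
guard band g = w * U = 1.0 * 1.51864 = 1.51864
AL = USL - g = 104.68 - 1.51864
AL = 103.1614

103.1614


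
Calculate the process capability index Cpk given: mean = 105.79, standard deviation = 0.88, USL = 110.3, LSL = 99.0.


Cpu = (USL - mean) / (3*sigma) = (110.3 - 105.79) / (3*0.88) = 1.7083
Cpl = (mean - LSL) / (3*sigma) = (105.79 - 99.0) / (3*0.88) = 2.5720
Cpk = min(Cpu, Cpl) = 1.7083

1.7083


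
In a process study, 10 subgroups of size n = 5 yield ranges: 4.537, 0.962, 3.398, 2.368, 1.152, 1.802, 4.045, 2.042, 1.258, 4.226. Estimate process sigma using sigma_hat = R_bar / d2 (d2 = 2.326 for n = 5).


R_bar = (4.537 + 0.962 + 3.398 + 2.368 + 1.152 + 1.802 + 4.045 + 2.042 + 1.258 + 4.226) / 10
R_bar = 25.79 / 10 = 2.579
sigma_hat = R_bar / d2 = 2.579 / 2.326 = 1.1088

1.1088


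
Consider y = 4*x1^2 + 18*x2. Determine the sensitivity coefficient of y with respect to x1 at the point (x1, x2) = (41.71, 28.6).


y = 4*x1^2 + 18*x2
dy/dx1 = 2*4*x1
Evaluate at x1 = 41.71: c1 = 8 * 41.71
c1 = 333.6800

333.6800


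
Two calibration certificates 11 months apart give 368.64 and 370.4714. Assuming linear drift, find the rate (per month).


rate = (v2 - v1) / months
= (370.4714 - 368.64) / 11
= 1.8314 / 11
= 0.1665

0.1665


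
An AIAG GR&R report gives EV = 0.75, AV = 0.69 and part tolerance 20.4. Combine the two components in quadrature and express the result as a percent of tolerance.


GRR = sqrt(EV^2 + AV^2) = sqrt(0.75^2 + 0.69^2) = 1.0191173
%GRR = GRR / tol * 100 = 1.0191173 / 20.4 * 100
%GRR = 4.9957

4.9957


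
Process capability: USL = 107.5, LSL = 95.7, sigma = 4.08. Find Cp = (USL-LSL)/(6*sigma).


Cp = (USL - LSL) / (6 * sigma)
= (107.5 - 95.7) / (6 * 4.08)
= 11.8000 / 24.4800
= 0.4820

0.4820


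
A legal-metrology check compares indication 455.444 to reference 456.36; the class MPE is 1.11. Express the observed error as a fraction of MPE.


e = indication - reference = 455.444 - 456.36 = -0.9160
|e| = 0.9160
ratio = |e| / MPE = 0.9160 / 1.11
ratio = 0.8252

0.8252


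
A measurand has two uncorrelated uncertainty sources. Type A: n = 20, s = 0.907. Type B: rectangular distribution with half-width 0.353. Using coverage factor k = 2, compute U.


u_A = s / sqrt(n) = 0.907 / sqrt(20) = 0.20281137
u_B = half_width / sqrt(3) = 0.353 / sqrt(3) = 0.20380465
uc = sqrt(u_A^2 + u_B^2) = sqrt(0.20281137^2 + 0.20380465^2) = 0.2875218
U = k * uc = 2 * 0.2875218
U = 0.5750

0.5750


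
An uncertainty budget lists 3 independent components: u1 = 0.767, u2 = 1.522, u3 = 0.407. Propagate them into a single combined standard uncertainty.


uc = sqrt(0.767^2 + 1.522^2 + 0.407^2)
uc = sqrt(3.070422)
uc = 1.7523

1.7523


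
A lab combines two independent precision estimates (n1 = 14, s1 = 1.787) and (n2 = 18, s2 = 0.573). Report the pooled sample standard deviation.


s_p = sqrt(((n1-1)*s1^2 + (n2-1)*s2^2) / (n1+n2-2))
numerator = (14-1)*1.787^2 + (18-1)*0.573^2 = 41.513797 + 5.581593 = 47.09539
denominator = 14 + 18 - 2 = 30
s_p^2 = 47.09539 / 30 = 1.5698463
s_p = sqrt(1.5698463) = 1.2529

1.2529


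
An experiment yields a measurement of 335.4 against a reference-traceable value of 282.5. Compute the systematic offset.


Systematic error = measured - true
= 335.4 - 282.5
= 52.9000

52.9000


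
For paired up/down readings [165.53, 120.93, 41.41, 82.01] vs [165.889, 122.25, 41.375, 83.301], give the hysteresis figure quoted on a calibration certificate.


|165.53 - 165.889| = 0.3590
|120.93 - 122.25| = 1.3200
|41.41 - 41.375| = 0.0350
|82.01 - 83.301| = 1.2910
hysteresis = max(diffs) = 1.3200

1.3200


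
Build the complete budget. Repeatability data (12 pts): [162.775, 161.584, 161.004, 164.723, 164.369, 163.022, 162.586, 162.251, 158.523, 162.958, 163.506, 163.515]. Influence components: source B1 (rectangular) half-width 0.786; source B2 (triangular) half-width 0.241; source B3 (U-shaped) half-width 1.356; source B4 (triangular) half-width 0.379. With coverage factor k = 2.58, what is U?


mean = (162.775 + 161.584 + 161.004 + 164.723 + 164.369 + 163.022 + 162.586 + 162.251 + 158.523 + 162.958 + 163.506 + 163.515) / 12 = 162.568
s = sqrt(sum((x - mean)^2)/(n-1)) = 1.6498632
u_A = s / sqrt(n) = 1.6498632 / sqrt(12) = 0.47627448
u_B1 = 0.786 / sqrt(3) = 0.45379731
u_B2 = 0.241 / sqrt(6) = 0.098387838
u_B3 = 1.356 / sqrt(2) = 0.9588368
u_B4 = 0.379 / sqrt(6) = 0.1547261
uc = sqrt(0.47627448^2 + 0.45379731^2 + 0.098387838^2 + 0.9588368^2 + 0.1547261^2) = 1.1771821
U = k * uc = 2.58 * 1.1771821
U = 3.0371

3.0371


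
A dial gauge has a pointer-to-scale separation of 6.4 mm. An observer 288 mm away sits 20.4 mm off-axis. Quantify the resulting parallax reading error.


error = h * offset / d
= 6.4 * 20.4 / 288
= 0.4533

0.4533


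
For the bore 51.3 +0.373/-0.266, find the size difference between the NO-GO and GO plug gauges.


GO = nominal - lower_tol (smallest hole = maximum material condition)
GO = 51.3 - 0.266 = 51.034
NO-GO = nominal + upper_tol (largest hole = least material condition)
NO-GO = 51.3 + 0.373 = 51.673
spread = NO-GO - GO = 51.673 - 51.034 = 0.6390

0.6390


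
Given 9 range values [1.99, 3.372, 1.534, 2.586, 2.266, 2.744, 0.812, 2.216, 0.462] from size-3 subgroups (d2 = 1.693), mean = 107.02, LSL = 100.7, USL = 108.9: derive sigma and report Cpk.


R_bar = (1.99 + 3.372 + 1.534 + 2.586 + 2.266 + 2.744 + 0.812 + 2.216 + 0.462) / 9 = 1.998
sigma = R_bar / d2 = 1.998 / 1.693 = 1.1801536
Cp = (USL - LSL)/(6*sigma) = (108.9 - 100.7)/(6*1.1801536) = 1.1580
Cpu = (108.9 - 107.02)/(3*1.1801536) = 0.5310
Cpl = (107.02 - 100.7)/(3*1.1801536) = 1.7851
Cpk = min(Cpu, Cpl) = 0.5310

0.5310


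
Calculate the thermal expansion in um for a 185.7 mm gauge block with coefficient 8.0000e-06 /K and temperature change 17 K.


dL = L * alpha * dT
= 185.7 * 8.0000e-06 * 17
= 0.0252552 mm
dL_um = 0.0252552 * 1000 = 25.2552 um

25.2552


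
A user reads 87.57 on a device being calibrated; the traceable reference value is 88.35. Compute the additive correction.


Correction = standard - reading
= 88.35 - 87.57
= 0.7800

0.7800


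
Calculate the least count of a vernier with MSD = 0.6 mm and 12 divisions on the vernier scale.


LC = MSD / n_div
= 0.6 / 12
= 0.0500

0.0500


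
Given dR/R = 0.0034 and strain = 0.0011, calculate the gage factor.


GF = (dR/R) / epsilon
= 0.0034 / 0.0011
= 3.0909

3.0909


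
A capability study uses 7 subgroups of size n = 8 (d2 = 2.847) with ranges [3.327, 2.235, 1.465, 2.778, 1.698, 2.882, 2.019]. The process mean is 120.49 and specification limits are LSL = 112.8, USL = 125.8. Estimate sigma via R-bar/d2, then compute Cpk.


R_bar = (3.327 + 2.235 + 1.465 + 2.778 + 1.698 + 2.882 + 2.019) / 7 = 2.3434286
sigma = R_bar / d2 = 2.3434286 / 2.847 = 0.82312209
Cp = (USL - LSL)/(6*sigma) = (125.8 - 112.8)/(6*0.82312209) = 2.6323
Cpu = (125.8 - 120.49)/(3*0.82312209) = 2.1503
Cpl = (120.49 - 112.8)/(3*0.82312209) = 3.1142
Cpk = min(Cpu, Cpl) = 2.1503

2.1503


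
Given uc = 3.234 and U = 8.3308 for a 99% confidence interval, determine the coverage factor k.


k = U / uc
k = 8.3308 / 3.234
k = 2.576

2.576


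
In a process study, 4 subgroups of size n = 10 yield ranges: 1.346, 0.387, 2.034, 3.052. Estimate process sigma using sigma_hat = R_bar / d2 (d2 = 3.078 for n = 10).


R_bar = (1.346 + 0.387 + 2.034 + 3.052) / 4
R_bar = 6.819 / 4 = 1.70475
sigma_hat = R_bar / d2 = 1.70475 / 3.078 = 0.5538

0.5538


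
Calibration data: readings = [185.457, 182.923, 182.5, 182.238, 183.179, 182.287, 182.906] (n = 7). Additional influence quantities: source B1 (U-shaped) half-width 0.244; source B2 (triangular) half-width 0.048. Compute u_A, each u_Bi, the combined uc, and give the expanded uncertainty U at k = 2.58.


mean = (185.457 + 182.923 + 182.5 + 182.238 + 183.179 + 182.287 + 182.906) / 7 = 183.07
s = sqrt(sum((x - mean)^2)/(n-1)) = 1.1096822
u_A = s / sqrt(n) = 1.1096822 / sqrt(7) = 0.41942045
u_B1 = 0.244 / sqrt(2) = 0.17253405
u_B2 = 0.048 / sqrt(6) = 0.019595918
uc = sqrt(0.41942045^2 + 0.17253405^2 + 0.019595918^2) = 0.45394439
U = k * uc = 2.58 * 0.45394439
U = 1.1712

1.1712


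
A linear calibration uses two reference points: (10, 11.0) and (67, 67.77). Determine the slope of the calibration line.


slope = (y2 - y1) / (x2 - x1)
= (67.77 - 11.0) / (67 - 10)
= 56.7700 / 57
= 0.9960

0.9960


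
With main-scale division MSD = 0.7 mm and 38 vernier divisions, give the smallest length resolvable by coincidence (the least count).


LC = MSD / n_div
= 0.7 / 38
= 0.0184

0.0184


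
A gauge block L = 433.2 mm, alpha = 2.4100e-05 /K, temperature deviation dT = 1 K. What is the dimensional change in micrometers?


dL = L * alpha * dT
= 433.2 * 2.4100e-05 * 1
= 0.0104401 mm
dL_um = 0.0104401 * 1000 = 10.4401 um

10.4401


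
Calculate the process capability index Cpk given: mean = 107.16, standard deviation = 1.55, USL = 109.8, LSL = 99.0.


Cpu = (USL - mean) / (3*sigma) = (109.8 - 107.16) / (3*1.55) = 0.5677
Cpl = (mean - LSL) / (3*sigma) = (107.16 - 99.0) / (3*1.55) = 1.7548
Cpk = min(Cpu, Cpl) = 0.5677

0.5677


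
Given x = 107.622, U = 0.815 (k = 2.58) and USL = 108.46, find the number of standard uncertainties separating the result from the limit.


u = U / k = 0.815 / 2.58 = 0.31589147
margin = |USL - x| = |108.46 - 107.622| = 0.838
z = margin / u = 0.838 / 0.31589147
z = 2.6528

2.6528


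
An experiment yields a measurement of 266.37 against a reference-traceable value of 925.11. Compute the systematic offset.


Systematic error = measured - true
= 266.37 - 925.11
= -658.7400

-658.7400


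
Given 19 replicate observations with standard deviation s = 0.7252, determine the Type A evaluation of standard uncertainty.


u_A = s / sqrt(n)
u_A = 0.7252 / sqrt(19)
u_A = 0.7252 / 4.3588989
u_A = 0.1664

0.1664


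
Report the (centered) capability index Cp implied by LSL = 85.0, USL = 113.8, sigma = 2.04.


Cp = (USL - LSL) / (6 * sigma)
= (113.8 - 85.0) / (6 * 2.04)
= 28.8000 / 12.2400
= 2.3529

2.3529


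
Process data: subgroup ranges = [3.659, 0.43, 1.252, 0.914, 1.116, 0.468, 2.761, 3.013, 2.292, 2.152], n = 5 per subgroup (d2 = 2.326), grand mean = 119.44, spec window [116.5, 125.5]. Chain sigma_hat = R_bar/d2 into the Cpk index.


R_bar = (3.659 + 0.43 + 1.252 + 0.914 + 1.116 + 0.468 + 2.761 + 3.013 + 2.292 + 2.152) / 10 = 1.8057
sigma = R_bar / d2 = 1.8057 / 2.326 = 0.77631126
Cp = (USL - LSL)/(6*sigma) = (125.5 - 116.5)/(6*0.77631126) = 1.9322
Cpu = (125.5 - 119.44)/(3*0.77631126) = 2.6020
Cpl = (119.44 - 116.5)/(3*0.77631126) = 1.2624
Cpk = min(Cpu, Cpl) = 1.2624

1.2624


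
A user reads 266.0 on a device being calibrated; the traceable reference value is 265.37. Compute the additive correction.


Correction = standard - reading
= 265.37 - 266.0
= -0.6300

-0.6300


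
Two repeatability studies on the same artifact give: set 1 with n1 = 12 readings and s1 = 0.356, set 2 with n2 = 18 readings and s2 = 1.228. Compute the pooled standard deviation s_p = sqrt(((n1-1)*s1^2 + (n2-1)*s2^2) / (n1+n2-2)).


s_p = sqrt(((n1-1)*s1^2 + (n2-1)*s2^2) / (n1+n2-2))
numerator = (12-1)*0.356^2 + (18-1)*1.228^2 = 1.394096 + 25.635728 = 27.029824
denominator = 12 + 18 - 2 = 28
s_p^2 = 27.029824 / 28 = 0.96535086
s_p = sqrt(0.96535086) = 0.9825

0.9825


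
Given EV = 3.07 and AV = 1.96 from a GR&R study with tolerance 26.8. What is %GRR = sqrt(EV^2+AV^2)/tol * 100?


GRR = sqrt(EV^2 + AV^2) = sqrt(3.07^2 + 1.96^2) = 3.6423207
%GRR = GRR / tol * 100 = 3.6423207 / 26.8 * 100
%GRR = 13.5907

13.5907


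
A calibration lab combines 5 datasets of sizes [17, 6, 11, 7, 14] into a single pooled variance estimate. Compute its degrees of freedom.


nu = sum_i (n_i - 1)
nu = ((17 - 1) + (6 - 1) + (11 - 1) + (7 - 1) + (14 - 1))
nu = 16 + 5 + 10 + 6 + 13
nu = 50

50


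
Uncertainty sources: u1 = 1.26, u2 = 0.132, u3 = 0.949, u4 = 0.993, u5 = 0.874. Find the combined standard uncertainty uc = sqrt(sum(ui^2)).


uc = sqrt(1.26^2 + 0.132^2 + 0.949^2 + 0.993^2 + 0.874^2)
uc = sqrt(4.25555)
uc = 2.0629

2.0629


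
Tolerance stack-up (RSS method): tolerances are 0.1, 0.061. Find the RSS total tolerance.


RSS = sqrt(0.1^2 + 0.061^2)
= sqrt(0.013721)
= 0.1171

0.1171


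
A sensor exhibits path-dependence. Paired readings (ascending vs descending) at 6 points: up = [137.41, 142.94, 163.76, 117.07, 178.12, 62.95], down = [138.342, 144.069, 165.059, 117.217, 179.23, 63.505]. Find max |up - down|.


|137.41 - 138.342| = 0.9320
|142.94 - 144.069| = 1.1290
|163.76 - 165.059| = 1.2990
|117.07 - 117.217| = 0.1470
|178.12 - 179.23| = 1.1100
|62.95 - 63.505| = 0.5550
hysteresis = max(diffs) = 1.2990

1.2990


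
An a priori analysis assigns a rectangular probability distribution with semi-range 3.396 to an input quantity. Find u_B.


u_B = half_width / sqrt(3)
u_B = 3.396 / 1.7320508
u_B = 1.9607

1.9607


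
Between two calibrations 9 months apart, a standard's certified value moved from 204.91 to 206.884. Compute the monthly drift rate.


rate = (v2 - v1) / months
= (206.884 - 204.91) / 9
= 1.9740 / 9
= 0.2193

0.2193


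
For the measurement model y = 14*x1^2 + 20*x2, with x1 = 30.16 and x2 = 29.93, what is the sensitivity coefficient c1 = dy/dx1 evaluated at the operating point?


y = 14*x1^2 + 20*x2
dy/dx1 = 2*14*x1
Evaluate at x1 = 30.16: c1 = 28 * 30.16
c1 = 844.4800

844.4800


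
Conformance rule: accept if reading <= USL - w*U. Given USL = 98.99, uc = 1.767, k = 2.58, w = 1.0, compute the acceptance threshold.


U = k * uc = 2.58 * 1.767 = 4.55886
guard band g = w * U = 1.0 * 4.55886 = 4.55886
AL = USL - g = 98.99 - 4.55886
AL = 94.4311

94.4311


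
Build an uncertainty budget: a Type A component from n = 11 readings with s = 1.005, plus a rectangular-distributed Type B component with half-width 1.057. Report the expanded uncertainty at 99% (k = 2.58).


u_A = s / sqrt(n) = 1.005 / sqrt(11) = 0.3030189
u_B = half_width / sqrt(3) = 1.057 / sqrt(3) = 0.61025923
uc = sqrt(u_A^2 + u_B^2) = sqrt(0.3030189^2 + 0.61025923^2) = 0.68134924
U = k * uc = 2.58 * 0.68134924
U = 1.7579

1.7579


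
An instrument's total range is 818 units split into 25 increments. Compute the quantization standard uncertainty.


resolution = range / divisions
resolution = 818 / 25 = 32.72
u_res = resolution / (2*sqrt(3))
u_res = 32.72 / 3.4641016
u_res = 9.4455

9.4455


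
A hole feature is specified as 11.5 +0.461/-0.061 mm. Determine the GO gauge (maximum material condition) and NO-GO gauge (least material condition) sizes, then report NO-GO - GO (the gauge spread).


GO = nominal - lower_tol (smallest hole = maximum material condition)
GO = 11.5 - 0.061 = 11.439
NO-GO = nominal + upper_tol (largest hole = least material condition)
NO-GO = 11.5 + 0.461 = 11.961
spread = NO-GO - GO = 11.961 - 11.439 = 0.5220

0.5220


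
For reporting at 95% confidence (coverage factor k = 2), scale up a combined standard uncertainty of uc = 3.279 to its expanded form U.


U = k * uc
U = 2 * 3.279
U = 6.5580

6.5580


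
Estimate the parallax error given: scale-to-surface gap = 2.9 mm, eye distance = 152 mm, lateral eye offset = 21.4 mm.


error = h * offset / d
= 2.9 * 21.4 / 152
= 0.4083

0.4083


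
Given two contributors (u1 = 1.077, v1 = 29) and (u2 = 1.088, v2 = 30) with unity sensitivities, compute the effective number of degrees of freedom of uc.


uc = sqrt(u1^2 + u2^2) = sqrt(1.077^2 + 1.088^2) = 1.5309059
v_eff = uc^4 / (u1^4/v1 + u2^4/v2)
= 1.5309059^4 / (1.077^4/29 + 1.088^4/30)
= 5.4928025 / 0.093102649
v_eff = 58.9973

58.9973


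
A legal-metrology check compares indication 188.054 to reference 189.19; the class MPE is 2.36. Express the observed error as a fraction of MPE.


e = indication - reference = 188.054 - 189.19 = -1.1360
|e| = 1.1360
ratio = |e| / MPE = 1.1360 / 2.36
ratio = 0.4814

0.4814


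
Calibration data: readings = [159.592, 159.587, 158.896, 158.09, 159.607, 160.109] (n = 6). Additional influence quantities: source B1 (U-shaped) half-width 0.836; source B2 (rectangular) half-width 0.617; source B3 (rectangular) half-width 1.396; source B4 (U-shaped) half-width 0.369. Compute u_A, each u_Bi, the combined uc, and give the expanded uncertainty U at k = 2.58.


mean = (159.592 + 159.587 + 158.896 + 158.09 + 159.607 + 160.109) / 6 = 159.3135
s = sqrt(sum((x - mean)^2)/(n-1)) = 0.71310385
u_A = s / sqrt(n) = 0.71310385 / sqrt(6) = 0.29112343
u_B1 = 0.836 / sqrt(2) = 0.59114127
u_B2 = 0.617 / sqrt(3) = 0.35622512
u_B3 = 1.396 / sqrt(3) = 0.80598098
u_B4 = 0.369 / sqrt(2) = 0.2609224
uc = sqrt(0.29112343^2 + 0.59114127^2 + 0.35622512^2 + 0.80598098^2 + 0.2609224^2) = 1.1308329
U = k * uc = 2.58 * 1.1308329
U = 2.9175

2.9175


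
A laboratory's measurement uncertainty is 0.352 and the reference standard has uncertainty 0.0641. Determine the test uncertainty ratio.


TUR = u_lab / u_ref
= 0.352 / 0.0641
= 5.4914

5.4914


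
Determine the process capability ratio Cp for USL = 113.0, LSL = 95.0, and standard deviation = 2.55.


Cp = (USL - LSL) / (6 * sigma)
= (113.0 - 95.0) / (6 * 2.55)
= 18.0000 / 15.3000
= 1.1765

1.1765


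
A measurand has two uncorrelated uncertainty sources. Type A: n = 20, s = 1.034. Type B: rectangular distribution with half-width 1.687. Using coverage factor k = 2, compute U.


u_A = s / sqrt(n) = 1.034 / sqrt(20) = 0.23120943
u_B = half_width / sqrt(3) = 1.687 / sqrt(3) = 0.9739899
uc = sqrt(u_A^2 + u_B^2) = sqrt(0.23120943^2 + 0.9739899^2) = 1.0010565
U = k * uc = 2 * 1.0010565
U = 2.0021

2.0021


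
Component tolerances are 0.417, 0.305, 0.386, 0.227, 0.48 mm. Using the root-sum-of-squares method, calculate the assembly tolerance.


RSS = sqrt(0.417^2 + 0.305^2 + 0.386^2 + 0.227^2 + 0.48^2)
= sqrt(0.697839)
= 0.8354

0.8354


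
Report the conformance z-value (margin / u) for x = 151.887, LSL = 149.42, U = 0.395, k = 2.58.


u = U / k = 0.395 / 2.58 = 0.15310078
margin = |LSL - x| = |149.42 - 151.887| = 2.467
z = margin / u = 2.467 / 0.15310078
z = 16.1136

16.1136


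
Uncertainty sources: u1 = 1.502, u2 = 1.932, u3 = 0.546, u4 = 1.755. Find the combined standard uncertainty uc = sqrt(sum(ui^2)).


uc = sqrt(1.502^2 + 1.932^2 + 0.546^2 + 1.755^2)
uc = sqrt(9.366769)
uc = 3.0605

3.0605


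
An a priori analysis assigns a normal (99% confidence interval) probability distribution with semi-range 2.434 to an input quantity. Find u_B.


u_B = half_width / 2.576
u_B = 2.434 / 2.576
u_B = 0.9449

0.9449


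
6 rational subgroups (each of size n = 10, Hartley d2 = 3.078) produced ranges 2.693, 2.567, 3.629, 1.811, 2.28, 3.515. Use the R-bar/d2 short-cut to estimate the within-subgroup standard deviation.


R_bar = (2.693 + 2.567 + 3.629 + 1.811 + 2.28 + 3.515) / 6
R_bar = 16.495 / 6 = 2.7491667
sigma_hat = R_bar / d2 = 2.7491667 / 3.078 = 0.8932

0.8932


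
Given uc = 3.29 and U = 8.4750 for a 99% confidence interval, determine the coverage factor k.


k = U / uc
k = 8.4750 / 3.29
k = 2.576

2.576


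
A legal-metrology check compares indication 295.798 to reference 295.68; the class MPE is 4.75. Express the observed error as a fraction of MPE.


e = indication - reference = 295.798 - 295.68 = 0.1180
|e| = 0.1180
ratio = |e| / MPE = 0.1180 / 4.75
ratio = 0.0248

0.0248


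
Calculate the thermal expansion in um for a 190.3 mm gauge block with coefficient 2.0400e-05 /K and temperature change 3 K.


dL = L * alpha * dT
= 190.3 * 2.0400e-05 * 3
= 0.0116464 mm
dL_um = 0.0116464 * 1000 = 11.6464 um

11.6464


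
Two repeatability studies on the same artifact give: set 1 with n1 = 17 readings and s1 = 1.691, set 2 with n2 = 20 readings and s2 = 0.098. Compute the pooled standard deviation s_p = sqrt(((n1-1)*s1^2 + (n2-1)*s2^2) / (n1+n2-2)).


s_p = sqrt(((n1-1)*s1^2 + (n2-1)*s2^2) / (n1+n2-2))
numerator = (17-1)*1.691^2 + (20-1)*0.098^2 = 45.751696 + 0.182476 = 45.934172
denominator = 17 + 20 - 2 = 35
s_p^2 = 45.934172 / 35 = 1.3124049
s_p = sqrt(1.3124049) = 1.1456

1.1456


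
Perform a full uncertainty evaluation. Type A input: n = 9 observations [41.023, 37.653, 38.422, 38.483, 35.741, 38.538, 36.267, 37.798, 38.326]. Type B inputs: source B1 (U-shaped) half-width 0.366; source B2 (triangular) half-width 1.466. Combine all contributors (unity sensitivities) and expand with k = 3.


mean = (41.023 + 37.653 + 38.422 + 38.483 + 35.741 + 38.538 + 36.267 + 37.798 + 38.326) / 9 = 38.02788889
s = sqrt(sum((x - mean)^2)/(n-1)) = 1.5085674
u_A = s / sqrt(n) = 1.5085674 / sqrt(9) = 0.5028558
u_B1 = 0.366 / sqrt(2) = 0.25880108
u_B2 = 1.466 / sqrt(6) = 0.59849199
uc = sqrt(0.5028558^2 + 0.25880108^2 + 0.59849199^2) = 0.82342857
U = k * uc = 3 * 0.82342857
U = 2.4703

2.4703


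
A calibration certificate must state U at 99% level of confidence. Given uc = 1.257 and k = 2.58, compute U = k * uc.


U = k * uc
U = 2.58 * 1.257
U = 3.2431

3.2431


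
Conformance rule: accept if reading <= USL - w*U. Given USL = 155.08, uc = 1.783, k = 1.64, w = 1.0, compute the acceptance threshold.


U = k * uc = 1.64 * 1.783 = 2.92412
guard band g = w * U = 1.0 * 2.92412 = 2.92412
AL = USL - g = 155.08 - 2.92412
AL = 152.1559

152.1559


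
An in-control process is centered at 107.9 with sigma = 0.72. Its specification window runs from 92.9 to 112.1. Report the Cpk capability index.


Cpu = (USL - mean) / (3*sigma) = (112.1 - 107.9) / (3*0.72) = 1.9444
Cpl = (mean - LSL) / (3*sigma) = (107.9 - 92.9) / (3*0.72) = 6.9444
Cpk = min(Cpu, Cpl) = 1.9444

1.9444


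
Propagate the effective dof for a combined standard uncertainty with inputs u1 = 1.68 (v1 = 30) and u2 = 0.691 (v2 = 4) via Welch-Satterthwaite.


uc = sqrt(u1^2 + u2^2) = sqrt(1.68^2 + 0.691^2) = 1.8165575
v_eff = uc^4 / (u1^4/v1 + u2^4/v2)
= 1.8165575^4 / (1.68^4/30 + 0.691^4/4)
= 10.889216 / 0.32252842
v_eff = 33.7620

33.7620


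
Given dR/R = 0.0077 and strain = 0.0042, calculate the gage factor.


GF = (dR/R) / epsilon
= 0.0077 / 0.0042
= 1.8333

1.8333


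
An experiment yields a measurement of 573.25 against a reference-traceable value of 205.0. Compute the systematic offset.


Systematic error = measured - true
= 573.25 - 205.0
= 368.2500

368.2500
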